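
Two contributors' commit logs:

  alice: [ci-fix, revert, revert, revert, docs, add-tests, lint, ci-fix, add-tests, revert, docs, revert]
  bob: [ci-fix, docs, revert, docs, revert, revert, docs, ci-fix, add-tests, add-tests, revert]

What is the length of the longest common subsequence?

8

Taking ci-fix (alice #1, bob #1); then revert (alice #2, bob #3); then revert (alice #3, bob #5); then revert (alice #4, bob #6); then docs (alice #5, bob #7); then add-tests (alice #6, bob #9); then add-tests (alice #9, bob #10); then revert (alice #12, bob #11) gives a common subsequence of length 8. dp[12][11] = 8 confirms this is the maximum.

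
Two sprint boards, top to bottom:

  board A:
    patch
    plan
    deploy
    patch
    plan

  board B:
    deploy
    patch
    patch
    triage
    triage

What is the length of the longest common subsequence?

One common subsequence of length 2: patch at board A[1]=board B[2], then patch at board A[4]=board B[3]. dp[5][5] = 2 confirms this is the maximum.

2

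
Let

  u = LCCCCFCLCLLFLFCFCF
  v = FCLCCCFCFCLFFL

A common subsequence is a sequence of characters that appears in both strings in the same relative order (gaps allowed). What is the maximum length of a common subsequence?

Taking L [1,3], C [2,4], C [3,5], C [4,6], C [5,8], F [6,9], C [7,10], L [8,11], F [12,13], L [13,14] gives a common subsequence of length 10. The LCS DP gives dp[18][14] = 10, so this is optimal.

10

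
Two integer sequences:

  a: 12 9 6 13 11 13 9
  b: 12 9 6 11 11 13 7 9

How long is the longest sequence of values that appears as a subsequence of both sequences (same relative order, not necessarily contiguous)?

6

Match 12 (a #1, b #1); then 9 (a #2, b #2); then 6 (a #3, b #3); then 11 (a #5, b #5); then 13 (a #6, b #6); then 9 (a #7, b #8) — 6 values in the same relative order in both, and the DP table's final entry dp[7][8] is also 6, so no common subsequence is longer.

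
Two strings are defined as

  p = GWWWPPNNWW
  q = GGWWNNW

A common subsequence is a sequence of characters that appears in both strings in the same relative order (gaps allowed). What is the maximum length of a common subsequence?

Taking G at p[1]=q[2], W at p[3]=q[3], W at p[4]=q[4], N at p[7]=q[5], N at p[8]=q[6], W at p[10]=q[7] gives a common subsequence of length 6, and the DP table's final entry dp[10][7] is also 6, so no common subsequence is longer.

6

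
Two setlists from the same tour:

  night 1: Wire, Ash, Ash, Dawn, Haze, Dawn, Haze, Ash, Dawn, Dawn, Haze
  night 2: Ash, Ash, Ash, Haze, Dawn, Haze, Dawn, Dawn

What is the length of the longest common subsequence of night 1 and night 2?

7

Taking Ash [2,2], then Ash [3,3], then Haze [5,4], then Dawn [6,5], then Haze [7,6], then Dawn [9,7], then Dawn [10,8] gives a common subsequence of length 7. dp[11][8] = 7 confirms this is the maximum.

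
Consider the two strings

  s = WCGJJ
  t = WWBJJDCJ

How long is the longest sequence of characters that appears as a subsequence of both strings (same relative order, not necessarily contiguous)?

Let dp[i][j] be the LCS length of the first i characters of s and the first j characters of t. dp[i][j] = dp[i-1][j-1]+1 when the i-th and j-th characters match, else max(dp[i-1][j], dp[i][j-1]).
    ·  W  W  B  J  J  D  C  J
 ·  0  0  0  0  0  0  0  0  0
 W  0  1  1  1  1  1  1  1  1
 C  0  1  1  1  1  1  1  2  2
 G  0  1  1  1  1  1  1  2  2
 J  0  1  1  1  2  2  2  2  3
 J  0  1  1  1  2  3  3  3  3
dp[5][8] = 3. One LCS (by backtracking along matches): WCJ.

3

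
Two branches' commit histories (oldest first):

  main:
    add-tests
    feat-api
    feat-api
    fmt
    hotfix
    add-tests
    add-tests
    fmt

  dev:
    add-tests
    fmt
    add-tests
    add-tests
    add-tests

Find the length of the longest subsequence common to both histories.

4

Taking add-tests [1,1], fmt [4,2], add-tests [6,4], add-tests [7,5] gives a common subsequence of length 4. Since dp[8][5] = 4, nothing longer is possible.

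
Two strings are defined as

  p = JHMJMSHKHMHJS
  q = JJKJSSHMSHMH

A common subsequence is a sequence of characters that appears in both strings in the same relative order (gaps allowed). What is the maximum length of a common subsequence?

7

One common subsequence of length 7: J at p[1]=q[4], then H at p[2]=q[7], then M at p[5]=q[8], then S at p[6]=q[9], then H at p[9]=q[10], then M at p[10]=q[11], then H at p[11]=q[12]. dp[13][12] = 7 confirms this is the maximum.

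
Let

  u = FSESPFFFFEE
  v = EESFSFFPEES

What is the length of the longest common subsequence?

Pick E at u[3]=v[2]; then S at u[4]=v[3]; then F at u[6]=v[4]; then F at u[7]=v[6]; then F at u[8]=v[7]; then E at u[10]=v[9]; then E at u[11]=v[10]; all 7 characters appear in both, in order, and the DP table's final entry dp[11][11] is also 7, so no common subsequence is longer.

7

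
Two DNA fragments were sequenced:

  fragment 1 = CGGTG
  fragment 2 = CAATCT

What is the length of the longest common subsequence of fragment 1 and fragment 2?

Taking C [1,5], then T [4,6] gives a common subsequence of length 2, and the DP table's final entry dp[5][6] is also 2, so no common subsequence is longer.

2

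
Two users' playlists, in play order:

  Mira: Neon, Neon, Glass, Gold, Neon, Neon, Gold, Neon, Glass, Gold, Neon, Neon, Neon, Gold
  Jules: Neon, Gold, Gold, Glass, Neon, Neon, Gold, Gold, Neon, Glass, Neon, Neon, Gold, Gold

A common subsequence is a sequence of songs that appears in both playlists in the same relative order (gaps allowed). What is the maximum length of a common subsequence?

10

One common subsequence of length 10: Neon [1,1], then Glass [3,4], then Neon [5,5], then Neon [6,6], then Gold [7,8], then Neon [8,9], then Glass [9,10], then Neon [11,11], then Neon [12,12], then Gold [14,14]. dp[14][14] = 10 confirms this is the maximum.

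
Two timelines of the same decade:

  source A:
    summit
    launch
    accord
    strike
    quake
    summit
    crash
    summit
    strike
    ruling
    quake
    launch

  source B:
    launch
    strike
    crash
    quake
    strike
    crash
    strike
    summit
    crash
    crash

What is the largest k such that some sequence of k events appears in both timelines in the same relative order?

Pick launch (source A #2, source B #1), strike (source A #4, source B #2), quake (source A #5, source B #4), summit (source A #6, source B #8), crash (source A #7, source B #10); all 5 events appear in both, in order. Since dp[12][10] = 5, nothing longer is possible.

5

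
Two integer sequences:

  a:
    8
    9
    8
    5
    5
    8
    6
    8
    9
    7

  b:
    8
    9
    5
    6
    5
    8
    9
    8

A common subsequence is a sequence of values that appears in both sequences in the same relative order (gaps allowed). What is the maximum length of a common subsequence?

6

One common subsequence of length 6: 8 at a[1]=b[1], then 9 at a[2]=b[2], then 5 at a[4]=b[3], then 5 at a[5]=b[5], then 8 at a[6]=b[6], then 8 at a[8]=b[8]. The LCS DP gives dp[10][8] = 6, so this is optimal.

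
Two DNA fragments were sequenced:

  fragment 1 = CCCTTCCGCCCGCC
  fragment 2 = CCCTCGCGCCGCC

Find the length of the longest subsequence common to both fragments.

12

Pick C (fragment 1 #1, fragment 2 #1), then C (fragment 1 #2, fragment 2 #2), then C (fragment 1 #3, fragment 2 #3), then T (fragment 1 #5, fragment 2 #4), then C (fragment 1 #6, fragment 2 #5), then C (fragment 1 #7, fragment 2 #7), then G (fragment 1 #8, fragment 2 #8), then C (fragment 1 #10, fragment 2 #9), then C (fragment 1 #11, fragment 2 #10), then G (fragment 1 #12, fragment 2 #11), then C (fragment 1 #13, fragment 2 #12), then C (fragment 1 #14, fragment 2 #13); all 12 bases appear in both, in order. Since dp[14][13] = 12, nothing longer is possible.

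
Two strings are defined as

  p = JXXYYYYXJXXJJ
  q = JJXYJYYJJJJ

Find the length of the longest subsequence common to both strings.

8

Let dp[i][j] be the LCS length of the first i characters of p and the first j characters of q. dp[i][j] = dp[i-1][j-1]+1 when the i-th and j-th characters match, else max(dp[i-1][j], dp[i][j-1]).
    ·  J  J  X  Y  J  Y  Y  J  J  J  J
 ·  0  0  0  0  0  0  0  0  0  0  0  0
 J  0  1  1  1  1  1  1  1  1  1  1  1
 X  0  1  1  2  2  2  2  2  2  2  2  2
 X  0  1  1  2  2  2  2  2  2  2  2  2
 Y  0  1  1  2  3  3  3  3  3  3  3  3
 Y  0  1  1  2  3  3  4  4  4  4  4  4
 Y  0  1  1  2  3  3  4  5  5  5  5  5
 Y  0  1  1  2  3  3  4  5  5  5  5  5
 X  0  1  1  2  3  3  4  5  5  5  5  5
 J  0  1  2  2  3  4  4  5  6  6  6  6
 X  0  1  2  3  3  4  4  5  6  6  6  6
 X  0  1  2  3  3  4  4  5  6  6  6  6
 J  0  1  2  3  3  4  4  5  6  7  7  7
 J  0  1  2  3  3  4  4  5  6  7  8  8
dp[13][11] = 8. One LCS (by backtracking along matches): JXYYYJJJ.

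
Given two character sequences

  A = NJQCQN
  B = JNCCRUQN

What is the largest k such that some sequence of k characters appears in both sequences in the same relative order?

Match N [1,2] → C [4,4] → Q [5,7] → N [6,8] — 4 characters in the same relative order in both, and the DP table's final entry dp[6][8] is also 4, so no common subsequence is longer.

4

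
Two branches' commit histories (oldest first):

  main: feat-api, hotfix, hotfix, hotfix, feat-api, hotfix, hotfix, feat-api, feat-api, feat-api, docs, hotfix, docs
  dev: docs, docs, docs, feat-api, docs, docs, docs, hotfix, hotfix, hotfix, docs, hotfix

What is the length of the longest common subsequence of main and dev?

6

Match feat-api (main #1, dev #4); then hotfix (main #4, dev #8); then hotfix (main #6, dev #9); then hotfix (main #7, dev #10); then docs (main #11, dev #11); then hotfix (main #12, dev #12) — 6 commits in the same relative order in both. Since dp[13][12] = 6, nothing longer is possible.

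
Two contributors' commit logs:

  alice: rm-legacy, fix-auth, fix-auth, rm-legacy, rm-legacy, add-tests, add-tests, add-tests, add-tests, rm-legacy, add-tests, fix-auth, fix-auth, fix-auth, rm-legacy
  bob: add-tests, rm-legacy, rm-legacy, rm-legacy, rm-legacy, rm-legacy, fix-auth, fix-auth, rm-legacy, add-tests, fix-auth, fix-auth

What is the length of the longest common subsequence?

One common subsequence of length 7: rm-legacy at alice[1]=bob[6] → fix-auth at alice[2]=bob[7] → fix-auth at alice[3]=bob[8] → rm-legacy at alice[10]=bob[9] → add-tests at alice[11]=bob[10] → fix-auth at alice[13]=bob[11] → fix-auth at alice[14]=bob[12], and the DP table's final entry dp[15][12] is also 7, so no common subsequence is longer.

7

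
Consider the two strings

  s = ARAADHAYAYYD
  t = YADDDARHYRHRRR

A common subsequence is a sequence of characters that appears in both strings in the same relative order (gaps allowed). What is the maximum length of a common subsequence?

4

Taking A (s #1, t #6), then R (s #2, t #7), then H (s #6, t #8), then Y (s #8, t #9) gives a common subsequence of length 4. The LCS DP gives dp[12][14] = 4, so this is optimal.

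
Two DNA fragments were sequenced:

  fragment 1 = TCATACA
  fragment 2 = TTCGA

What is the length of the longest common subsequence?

4

Taking T at fragment 1[1]=fragment 2[1], then T at fragment 1[4]=fragment 2[2], then C at fragment 1[6]=fragment 2[3], then A at fragment 1[7]=fragment 2[5] gives a common subsequence of length 4. The LCS DP gives dp[7][5] = 4, so this is optimal.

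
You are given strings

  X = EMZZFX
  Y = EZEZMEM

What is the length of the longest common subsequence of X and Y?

3

One common subsequence of length 3: E at X[1]=Y[1] → Z at X[3]=Y[2] → Z at X[4]=Y[4]. dp[6][7] = 3 confirms this is the maximum.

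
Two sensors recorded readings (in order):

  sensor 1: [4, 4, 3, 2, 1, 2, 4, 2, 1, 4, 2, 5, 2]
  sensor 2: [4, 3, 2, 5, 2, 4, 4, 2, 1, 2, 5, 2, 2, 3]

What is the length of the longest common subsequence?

Taking 4 at sensor 1[2]=sensor 2[1], 3 at sensor 1[3]=sensor 2[2], 2 at sensor 1[4]=sensor 2[3], 2 at sensor 1[6]=sensor 2[5], 4 at sensor 1[7]=sensor 2[7], 2 at sensor 1[8]=sensor 2[8], 1 at sensor 1[9]=sensor 2[9], 2 at sensor 1[11]=sensor 2[10], 5 at sensor 1[12]=sensor 2[11], 2 at sensor 1[13]=sensor 2[13] gives a common subsequence of length 10. Since dp[13][14] = 10, nothing longer is possible.

10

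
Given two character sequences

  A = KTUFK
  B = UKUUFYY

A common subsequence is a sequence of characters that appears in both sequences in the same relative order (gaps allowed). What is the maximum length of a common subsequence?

Match K (A #1, B #2) → U (A #3, B #4) → F (A #4, B #5) — 3 characters in the same relative order in both. Since dp[5][7] = 3, nothing longer is possible.

3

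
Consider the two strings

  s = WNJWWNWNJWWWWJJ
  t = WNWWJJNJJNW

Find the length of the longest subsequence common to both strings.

Pick W (s #1, t #1); then N (s #2, t #2); then W (s #4, t #3); then W (s #5, t #4); then N (s #6, t #7); then N (s #8, t #10); then W (s #13, t #11); all 7 characters appear in both, in order. dp[15][11] = 7 confirms this is the maximum.

7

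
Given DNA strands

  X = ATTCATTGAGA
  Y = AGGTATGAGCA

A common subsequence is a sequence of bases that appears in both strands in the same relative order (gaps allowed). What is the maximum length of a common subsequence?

8

Let dp[i][j] be the LCS length of the first i bases of X and the first j bases of Y. dp[i][j] = dp[i-1][j-1]+1 when the i-th and j-th bases match, else max(dp[i-1][j], dp[i][j-1]).
    ·  A  G  G  T  A  T  G  A  G  C  A
 ·  0  0  0  0  0  0  0  0  0  0  0  0
 A  0  1  1  1  1  1  1  1  1  1  1  1
 T  0  1  1  1  2  2  2  2  2  2  2  2
 T  0  1  1  1  2  2  3  3  3  3  3  3
 C  0  1  1  1  2  2  3  3  3  3  4  4
 A  0  1  1  1  2  3  3  3  4  4  4  5
 T  0  1  1  1  2  3  4  4  4  4  4  5
 T  0  1  1  1  2  3  4  4  4  4  4  5
 G  0  1  2  2  2  3  4  5  5  5  5  5
 A  0  1  2  2  2  3  4  5  6  6  6  6
 G  0  1  2  3  3  3  4  5  6  7  7  7
 A  0  1  2  3  3  4  4  5  6  7  7  8
dp[11][11] = 8. One LCS (by backtracking along matches): ATATGAGA.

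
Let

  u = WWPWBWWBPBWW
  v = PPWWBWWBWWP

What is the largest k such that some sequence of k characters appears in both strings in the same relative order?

8

Let dp[i][j] be the LCS length of the first i characters of u and the first j characters of v. dp[i][j] = dp[i-1][j-1]+1 when the i-th and j-th characters match, else max(dp[i-1][j], dp[i][j-1]).
    ·  P  P  W  W  B  W  W  B  W  W  P
 ·  0  0  0  0  0  0  0  0  0  0  0  0
 W  0  0  0  1  1  1  1  1  1  1  1  1
 W  0  0  0  1  2  2  2  2  2  2  2  2
 P  0  1  1  1  2  2  2  2  2  2  2  3
 W  0  1  1  2  2  2  3  3  3  3  3  3
 B  0  1  1  2  2  3  3  3  4  4  4  4
 W  0  1  1  2  3  3  4  4  4  5  5  5
 W  0  1  1  2  3  3  4  5  5  5  6  6
 B  0  1  1  2  3  4  4  5  6  6  6  6
 P  0  1  2  2  3  4  4  5  6  6  6  7
 B  0  1  2  2  3  4  4  5  6  6  6  7
 W  0  1  2  3  3  4  5  5  6  7  7  7
 W  0  1  2  3  4  4  5  6  6  7  8  8
dp[12][11] = 8. One LCS (by backtracking along matches): WWBWWBWW.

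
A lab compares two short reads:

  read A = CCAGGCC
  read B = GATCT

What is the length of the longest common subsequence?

2

Let dp[i][j] be the LCS length of the first i bases of read A and the first j bases of read B. dp[i][j] = dp[i-1][j-1]+1 when the i-th and j-th bases match, else max(dp[i-1][j], dp[i][j-1]).
    ·  G  A  T  C  T
 ·  0  0  0  0  0  0
 C  0  0  0  0  1  1
 C  0  0  0  0  1  1
 A  0  0  1  1  1  1
 G  0  1  1  1  1  1
 G  0  1  1  1  1  1
 C  0  1  1  1  2  2
 C  0  1  1  1  2  2
dp[7][5] = 2. One LCS (by backtracking along matches): AC.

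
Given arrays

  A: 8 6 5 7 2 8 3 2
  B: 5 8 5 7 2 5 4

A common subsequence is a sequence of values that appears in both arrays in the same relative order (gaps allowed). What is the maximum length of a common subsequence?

4

Let dp[i][j] be the LCS length of the first i values of A and the first j values of B. dp[i][j] = dp[i-1][j-1]+1 when the i-th and j-th values match, else max(dp[i-1][j], dp[i][j-1]).
    ·  5  8  5  7  2  5  4
 ·  0  0  0  0  0  0  0  0
 8  0  0  1  1  1  1  1  1
 6  0  0  1  1  1  1  1  1
 5  0  1  1  2  2  2  2  2
 7  0  1  1  2  3  3  3  3
 2  0  1  1  2  3  4  4  4
 8  0  1  2  2  3  4  4  4
 3  0  1  2  2  3  4  4  4
 2  0  1  2  2  3  4  4  4
dp[8][7] = 4. One LCS (by backtracking along matches): 8, 5, 7, 2.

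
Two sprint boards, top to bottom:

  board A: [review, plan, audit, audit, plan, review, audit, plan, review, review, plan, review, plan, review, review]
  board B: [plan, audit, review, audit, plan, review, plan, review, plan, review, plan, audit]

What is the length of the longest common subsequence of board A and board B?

Pick plan [2,1], then audit [3,2], then audit [4,4], then plan [5,5], then review [6,6], then plan [8,7], then review [10,8], then plan [11,9], then review [12,10], then plan [13,11]; all 10 tasks appear in both, in order, and the DP table's final entry dp[15][12] is also 10, so no common subsequence is longer.

10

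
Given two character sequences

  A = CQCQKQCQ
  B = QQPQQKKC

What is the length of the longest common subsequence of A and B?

4

Let dp[i][j] be the LCS length of the first i characters of A and the first j characters of B. dp[i][j] = dp[i-1][j-1]+1 when the i-th and j-th characters match, else max(dp[i-1][j], dp[i][j-1]).
    ·  Q  Q  P  Q  Q  K  K  C
 ·  0  0  0  0  0  0  0  0  0
 C  0  0  0  0  0  0  0  0  1
 Q  0  1  1  1  1  1  1  1  1
 C  0  1  1  1  1  1  1  1  2
 Q  0  1  2  2  2  2  2  2  2
 K  0  1  2  2  2  2  3  3  3
 Q  0  1  2  2  3  3  3  3  3
 C  0  1  2  2  3  3  3  3  4
 Q  0  1  2  2  3  4  4  4  4
dp[8][8] = 4. One LCS (by backtracking along matches): QQKC.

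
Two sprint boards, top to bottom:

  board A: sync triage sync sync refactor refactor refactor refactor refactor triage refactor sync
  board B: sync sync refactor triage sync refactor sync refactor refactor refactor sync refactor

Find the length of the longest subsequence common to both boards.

8

Match sync (board A #1, board B #2); then triage (board A #2, board B #4); then sync (board A #3, board B #5); then sync (board A #4, board B #7); then refactor (board A #5, board B #8); then refactor (board A #6, board B #9); then refactor (board A #7, board B #10); then refactor (board A #11, board B #12) — 8 tasks in the same relative order in both. dp[12][12] = 8 confirms this is the maximum.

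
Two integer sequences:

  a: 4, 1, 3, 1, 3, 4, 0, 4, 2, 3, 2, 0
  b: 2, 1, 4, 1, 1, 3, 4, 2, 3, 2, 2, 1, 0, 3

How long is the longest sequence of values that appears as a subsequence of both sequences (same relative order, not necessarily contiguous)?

Taking 4 [1,3] → 1 [2,4] → 1 [4,5] → 3 [5,6] → 4 [8,7] → 2 [9,8] → 3 [10,9] → 2 [11,11] → 0 [12,13] gives a common subsequence of length 9. The LCS DP gives dp[12][14] = 9, so this is optimal.

9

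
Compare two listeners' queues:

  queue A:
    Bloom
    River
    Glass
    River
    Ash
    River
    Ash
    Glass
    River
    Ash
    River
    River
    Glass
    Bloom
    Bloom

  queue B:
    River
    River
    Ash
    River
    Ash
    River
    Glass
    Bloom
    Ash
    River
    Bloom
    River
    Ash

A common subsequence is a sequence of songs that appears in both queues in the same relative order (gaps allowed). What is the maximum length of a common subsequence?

9

One common subsequence of length 9: River (queue A #2, queue B #1) → River (queue A #4, queue B #2) → Ash (queue A #5, queue B #3) → River (queue A #6, queue B #4) → Ash (queue A #7, queue B #5) → Glass (queue A #8, queue B #7) → Ash (queue A #10, queue B #9) → River (queue A #11, queue B #10) → River (queue A #12, queue B #12). Since dp[15][13] = 9, nothing longer is possible.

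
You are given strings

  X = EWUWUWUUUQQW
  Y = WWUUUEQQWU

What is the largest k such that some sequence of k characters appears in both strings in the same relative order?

Match W at X[2]=Y[1], W at X[4]=Y[2], U at X[5]=Y[3], U at X[7]=Y[4], U at X[8]=Y[5], Q at X[10]=Y[7], Q at X[11]=Y[8], W at X[12]=Y[9] — 8 characters in the same relative order in both. The LCS DP gives dp[12][10] = 8, so this is optimal.

8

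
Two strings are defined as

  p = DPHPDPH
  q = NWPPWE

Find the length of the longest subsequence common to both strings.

2

Let dp[i][j] be the LCS length of the first i characters of p and the first j characters of q. dp[i][j] = dp[i-1][j-1]+1 when the i-th and j-th characters match, else max(dp[i-1][j], dp[i][j-1]).
    ·  N  W  P  P  W  E
 ·  0  0  0  0  0  0  0
 D  0  0  0  0  0  0  0
 P  0  0  0  1  1  1  1
 H  0  0  0  1  1  1  1
 P  0  0  0  1  2  2  2
 D  0  0  0  1  2  2  2
 P  0  0  0  1  2  2  2
 H  0  0  0  1  2  2  2
dp[7][6] = 2. One LCS (by backtracking along matches): PP.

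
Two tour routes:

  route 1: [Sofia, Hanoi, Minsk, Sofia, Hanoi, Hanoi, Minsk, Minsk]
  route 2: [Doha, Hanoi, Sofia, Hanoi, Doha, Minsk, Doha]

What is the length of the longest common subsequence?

Match Hanoi [2,2]; then Sofia [4,3]; then Hanoi [5,4]; then Minsk [7,6] — 4 stops in the same relative order in both. Since dp[8][7] = 4, nothing longer is possible.

4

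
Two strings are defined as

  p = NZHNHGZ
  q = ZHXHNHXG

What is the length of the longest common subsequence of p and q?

Let dp[i][j] be the LCS length of the first i characters of p and the first j characters of q. dp[i][j] = dp[i-1][j-1]+1 when the i-th and j-th characters match, else max(dp[i-1][j], dp[i][j-1]).
    ·  Z  H  X  H  N  H  X  G
 ·  0  0  0  0  0  0  0  0  0
 N  0  0  0  0  0  1  1  1  1
 Z  0  1  1  1  1  1  1  1  1
 H  0  1  2  2  2  2  2  2  2
 N  0  1  2  2  2  3  3  3  3
 H  0  1  2  2  3  3  4  4  4
 G  0  1  2  2  3  3  4  4  5
 Z  0  1  2  2  3  3  4  4  5
dp[7][8] = 5. One LCS (by backtracking along matches): ZHNHG.

5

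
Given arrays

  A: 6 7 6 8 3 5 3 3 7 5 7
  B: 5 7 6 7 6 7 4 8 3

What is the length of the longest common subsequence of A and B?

5

Taking 6 at A[1]=B[3], 7 at A[2]=B[4], 6 at A[3]=B[5], 8 at A[4]=B[8], 3 at A[8]=B[9] gives a common subsequence of length 5. dp[11][9] = 5 confirms this is the maximum.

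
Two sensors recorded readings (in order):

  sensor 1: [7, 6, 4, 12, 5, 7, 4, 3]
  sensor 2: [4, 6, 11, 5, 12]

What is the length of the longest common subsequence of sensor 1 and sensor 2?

2

Match 6 (sensor 1 #2, sensor 2 #2), then 12 (sensor 1 #4, sensor 2 #5) — 2 values in the same relative order in both, and the DP table's final entry dp[8][5] is also 2, so no common subsequence is longer.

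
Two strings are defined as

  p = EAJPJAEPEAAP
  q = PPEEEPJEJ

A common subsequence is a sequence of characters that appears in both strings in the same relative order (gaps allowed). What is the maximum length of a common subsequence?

4

Match E at p[1]=q[5]; then P at p[4]=q[6]; then J at p[5]=q[7]; then E at p[7]=q[8] — 4 characters in the same relative order in both, and the DP table's final entry dp[12][9] is also 4, so no common subsequence is longer.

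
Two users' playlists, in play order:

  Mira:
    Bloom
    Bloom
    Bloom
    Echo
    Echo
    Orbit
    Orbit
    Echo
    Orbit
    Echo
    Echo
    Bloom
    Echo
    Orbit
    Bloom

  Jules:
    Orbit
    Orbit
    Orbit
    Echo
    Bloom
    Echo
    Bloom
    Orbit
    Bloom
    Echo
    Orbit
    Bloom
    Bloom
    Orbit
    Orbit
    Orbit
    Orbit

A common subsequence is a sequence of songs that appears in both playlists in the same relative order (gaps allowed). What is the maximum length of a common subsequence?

9

Match Orbit (Mira #6, Jules #1) → Orbit (Mira #7, Jules #2) → Orbit (Mira #9, Jules #3) → Echo (Mira #10, Jules #4) → Echo (Mira #11, Jules #6) → Bloom (Mira #12, Jules #9) → Echo (Mira #13, Jules #10) → Orbit (Mira #14, Jules #11) → Bloom (Mira #15, Jules #13) — 9 songs in the same relative order in both. The LCS DP gives dp[15][17] = 9, so this is optimal.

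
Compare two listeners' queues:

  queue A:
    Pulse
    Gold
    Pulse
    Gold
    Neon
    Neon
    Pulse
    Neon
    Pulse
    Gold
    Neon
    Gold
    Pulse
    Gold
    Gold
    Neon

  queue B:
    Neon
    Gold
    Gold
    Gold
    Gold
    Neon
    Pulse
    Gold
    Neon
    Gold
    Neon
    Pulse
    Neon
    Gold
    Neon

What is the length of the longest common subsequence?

10

Pick Gold [2,4]; then Gold [4,5]; then Neon [6,6]; then Pulse [7,7]; then Neon [8,9]; then Gold [10,10]; then Neon [11,11]; then Pulse [13,12]; then Gold [15,14]; then Neon [16,15]; all 10 songs appear in both, in order. dp[16][15] = 10 confirms this is the maximum.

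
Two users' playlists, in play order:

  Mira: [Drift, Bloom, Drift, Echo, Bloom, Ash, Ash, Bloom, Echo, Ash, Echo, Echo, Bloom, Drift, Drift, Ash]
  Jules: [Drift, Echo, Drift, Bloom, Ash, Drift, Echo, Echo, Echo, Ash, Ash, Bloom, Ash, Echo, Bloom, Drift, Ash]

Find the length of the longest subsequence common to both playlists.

12

Match Drift [1,3] → Bloom [2,4] → Drift [3,6] → Echo [4,9] → Ash [6,10] → Ash [7,11] → Bloom [8,12] → Ash [10,13] → Echo [12,14] → Bloom [13,15] → Drift [15,16] → Ash [16,17] — 12 songs in the same relative order in both. dp[16][17] = 12 confirms this is the maximum.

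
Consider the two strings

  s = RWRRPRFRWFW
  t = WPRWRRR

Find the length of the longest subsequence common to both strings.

5

Taking R at s[1]=t[3] → W at s[2]=t[4] → R at s[4]=t[5] → R at s[6]=t[6] → R at s[8]=t[7] gives a common subsequence of length 5. Since dp[11][7] = 5, nothing longer is possible.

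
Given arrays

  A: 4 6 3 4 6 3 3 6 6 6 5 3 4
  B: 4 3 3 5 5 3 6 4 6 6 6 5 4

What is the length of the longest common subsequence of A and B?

9

Pick 4 [1,1], then 3 [3,2], then 3 [6,3], then 3 [7,6], then 6 [8,9], then 6 [9,10], then 6 [10,11], then 5 [11,12], then 4 [13,13]; all 9 values appear in both, in order, and the DP table's final entry dp[13][13] is also 9, so no common subsequence is longer.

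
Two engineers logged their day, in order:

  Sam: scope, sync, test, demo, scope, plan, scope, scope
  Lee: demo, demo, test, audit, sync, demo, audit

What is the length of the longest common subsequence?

2

Match sync [2,5], then demo [4,6] — 2 tasks in the same relative order in both. Since dp[8][7] = 2, nothing longer is possible.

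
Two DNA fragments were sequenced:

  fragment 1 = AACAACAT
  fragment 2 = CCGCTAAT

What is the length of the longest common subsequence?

4

Let dp[i][j] be the LCS length of the first i bases of fragment 1 and the first j bases of fragment 2. dp[i][j] = dp[i-1][j-1]+1 when the i-th and j-th bases match, else max(dp[i-1][j], dp[i][j-1]).
    ·  C  C  G  C  T  A  A  T
 ·  0  0  0  0  0  0  0  0  0
 A  0  0  0  0  0  0  1  1  1
 A  0  0  0  0  0  0  1  2  2
 C  0  1  1  1  1  1  1  2  2
 A  0  1  1  1  1  1  2  2  2
 A  0  1  1  1  1  1  2  3  3
 C  0  1  2  2  2  2  2  3  3
 A  0  1  2  2  2  2  3  3  3
 T  0  1  2  2  2  3  3  3  4
dp[8][8] = 4. One LCS (by backtracking along matches): CAAT.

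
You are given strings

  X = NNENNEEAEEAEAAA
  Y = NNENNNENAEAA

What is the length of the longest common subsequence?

10

One common subsequence of length 10: N (X #1, Y #1), then N (X #2, Y #2), then E (X #3, Y #3), then N (X #4, Y #5), then N (X #5, Y #6), then E (X #6, Y #7), then A (X #11, Y #9), then E (X #12, Y #10), then A (X #14, Y #11), then A (X #15, Y #12). Since dp[15][12] = 10, nothing longer is possible.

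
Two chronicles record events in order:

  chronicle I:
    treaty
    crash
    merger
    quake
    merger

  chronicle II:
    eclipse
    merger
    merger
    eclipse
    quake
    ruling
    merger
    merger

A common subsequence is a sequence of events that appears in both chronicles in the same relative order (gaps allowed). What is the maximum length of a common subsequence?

3

One common subsequence of length 3: merger [3,3], quake [4,5], merger [5,8]. Since dp[5][8] = 3, nothing longer is possible.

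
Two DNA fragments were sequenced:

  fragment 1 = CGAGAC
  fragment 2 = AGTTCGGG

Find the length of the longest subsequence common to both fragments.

3

Let dp[i][j] be the LCS length of the first i bases of fragment 1 and the first j bases of fragment 2. dp[i][j] = dp[i-1][j-1]+1 when the i-th and j-th bases match, else max(dp[i-1][j], dp[i][j-1]).
    ·  A  G  T  T  C  G  G  G
 ·  0  0  0  0  0  0  0  0  0
 C  0  0  0  0  0  1  1  1  1
 G  0  0  1  1  1  1  2  2  2
 A  0  1  1  1  1  1  2  2  2
 G  0  1  2  2  2  2  2  3  3
 A  0  1  2  2  2  2  2  3  3
 C  0  1  2  2  2  3  3  3  3
dp[6][8] = 3. One LCS (by backtracking along matches): CGG.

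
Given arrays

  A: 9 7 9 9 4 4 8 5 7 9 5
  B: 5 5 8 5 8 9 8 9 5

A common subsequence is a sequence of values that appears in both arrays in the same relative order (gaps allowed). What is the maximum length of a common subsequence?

Taking 9 [4,6], then 8 [7,7], then 9 [10,8], then 5 [11,9] gives a common subsequence of length 4. dp[11][9] = 4 confirms this is the maximum.

4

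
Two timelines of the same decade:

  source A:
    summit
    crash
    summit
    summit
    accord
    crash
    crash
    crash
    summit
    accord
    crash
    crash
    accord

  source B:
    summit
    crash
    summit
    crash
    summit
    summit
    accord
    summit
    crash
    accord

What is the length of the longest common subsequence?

Taking summit (source A #1, source B #3), crash (source A #2, source B #4), summit (source A #3, source B #5), summit (source A #4, source B #6), accord (source A #5, source B #7), summit (source A #9, source B #8), crash (source A #12, source B #9), accord (source A #13, source B #10) gives a common subsequence of length 8. The LCS DP gives dp[13][10] = 8, so this is optimal.

8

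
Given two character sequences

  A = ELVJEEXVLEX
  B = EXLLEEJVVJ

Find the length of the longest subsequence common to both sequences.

5

Match E [1,1]; then L [2,4]; then E [5,5]; then E [6,6]; then V [8,9] — 5 characters in the same relative order in both, and the DP table's final entry dp[11][10] is also 5, so no common subsequence is longer.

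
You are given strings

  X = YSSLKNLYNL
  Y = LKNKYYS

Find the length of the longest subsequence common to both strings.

Match L at X[4]=Y[1] → K at X[5]=Y[2] → N at X[6]=Y[3] → Y at X[8]=Y[6] — 4 characters in the same relative order in both. Since dp[10][7] = 4, nothing longer is possible.

4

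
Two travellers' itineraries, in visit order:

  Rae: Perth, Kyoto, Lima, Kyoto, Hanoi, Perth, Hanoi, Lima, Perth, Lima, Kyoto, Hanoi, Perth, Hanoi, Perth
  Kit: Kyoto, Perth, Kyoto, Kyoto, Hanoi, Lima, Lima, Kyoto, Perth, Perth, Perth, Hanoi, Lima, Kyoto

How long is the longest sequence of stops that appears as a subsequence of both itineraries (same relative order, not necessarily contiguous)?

Taking Perth (Rae #1, Kit #2) → Kyoto (Rae #2, Kit #3) → Kyoto (Rae #4, Kit #4) → Hanoi (Rae #7, Kit #5) → Lima (Rae #8, Kit #6) → Lima (Rae #10, Kit #7) → Kyoto (Rae #11, Kit #8) → Perth (Rae #13, Kit #11) → Hanoi (Rae #14, Kit #12) gives a common subsequence of length 9. dp[15][14] = 9 confirms this is the maximum.

9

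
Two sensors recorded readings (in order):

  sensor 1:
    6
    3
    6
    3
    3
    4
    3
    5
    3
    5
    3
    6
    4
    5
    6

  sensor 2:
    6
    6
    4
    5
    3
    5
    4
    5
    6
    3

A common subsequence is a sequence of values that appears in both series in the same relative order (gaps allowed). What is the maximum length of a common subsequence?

Let dp[i][j] be the LCS length of the first i values of sensor 1 and the first j values of sensor 2. dp[i][j] = dp[i-1][j-1]+1 when the i-th and j-th values match, else max(dp[i-1][j], dp[i][j-1]).
    ·  6  6  4  5  3  5  4  5  6  3
 ·  0  0  0  0  0  0  0  0  0  0  0
 6  0  1  1  1  1  1  1  1  1  1  1
 3  0  1  1  1  1  2  2  2  2  2  2
 6  0  1  2  2  2  2  2  2  2  3  3
 3  0  1  2  2  2  3  3  3  3  3  4
 3  0  1  2  2  2  3  3  3  3  3  4
 4  0  1  2  3  3  3  3  4  4  4  4
 3  0  1  2  3  3  4  4  4  4  4  5
 5  0  1  2  3  4  4  5  5  5  5  5
 3  0  1  2  3  4  5  5  5  5  5  6
 5  0  1  2  3  4  5  6  6  6  6  6
 3  0  1  2  3  4  5  6  6  6  6  7
 6  0  1  2  3  4  5  6  6  6  7  7
 4  0  1  2  3  4  5  6  7  7  7  7
 5  0  1  2  3  4  5  6  7  8  8  8
 6  0  1  2  3  4  5  6  7  8  9  9
dp[15][10] = 9. One LCS (by backtracking along matches): 6, 6, 4, 5, 3, 5, 4, 5, 6.

9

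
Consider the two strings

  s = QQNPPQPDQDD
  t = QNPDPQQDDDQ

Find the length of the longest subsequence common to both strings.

Let dp[i][j] be the LCS length of the first i characters of s and the first j characters of t. dp[i][j] = dp[i-1][j-1]+1 when the i-th and j-th characters match, else max(dp[i-1][j], dp[i][j-1]).
    ·  Q  N  P  D  P  Q  Q  D  D  D  Q
 ·  0  0  0  0  0  0  0  0  0  0  0  0
 Q  0  1  1  1  1  1  1  1  1  1  1  1
 Q  0  1  1  1  1  1  2  2  2  2  2  2
 N  0  1  2  2  2  2  2  2  2  2  2  2
 P  0  1  2  3  3  3  3  3  3  3  3  3
 P  0  1  2  3  3  4  4  4  4  4  4  4
 Q  0  1  2  3  3  4  5  5  5  5  5  5
 P  0  1  2  3  3  4  5  5  5  5  5  5
 D  0  1  2  3  4  4  5  5  6  6  6  6
 Q  0  1  2  3  4  4  5  6  6  6  6  7
 D  0  1  2  3  4  4  5  6  7  7  7  7
 D  0  1  2  3  4  4  5  6  7  8  8  8
dp[11][11] = 8. One LCS (by backtracking along matches): QNPPQDDD.

8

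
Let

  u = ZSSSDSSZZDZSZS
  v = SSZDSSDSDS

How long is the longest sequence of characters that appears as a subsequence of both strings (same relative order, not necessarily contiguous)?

8

Let dp[i][j] be the LCS length of the first i characters of u and the first j characters of v. dp[i][j] = dp[i-1][j-1]+1 when the i-th and j-th characters match, else max(dp[i-1][j], dp[i][j-1]).
    ·  S  S  Z  D  S  S  D  S  D  S
 ·  0  0  0  0  0  0  0  0  0  0  0
 Z  0  0  0  1  1  1  1  1  1  1  1
 S  0  1  1  1  1  2  2  2  2  2  2
 S  0  1  2  2  2  2  3  3  3  3  3
 S  0  1  2  2  2  3  3  3  4  4  4
 D  0  1  2  2  3  3  3  4  4  5  5
 S  0  1  2  2  3  4  4  4  5  5  6
 S  0  1  2  2  3  4  5  5  5  5  6
 Z  0  1  2  3  3  4  5  5  5  5  6
 Z  0  1  2  3  3  4  5  5  5  5  6
 D  0  1  2  3  4  4  5  6  6  6  6
 Z  0  1  2  3  4  4  5  6  6  6  6
 S  0  1  2  3  4  5  5  6  7  7  7
 Z  0  1  2  3  4  5  5  6  7  7  7
 S  0  1  2  3  4  5  6  6  7  7  8
dp[14][10] = 8. One LCS (by backtracking along matches): SSDSSDSS.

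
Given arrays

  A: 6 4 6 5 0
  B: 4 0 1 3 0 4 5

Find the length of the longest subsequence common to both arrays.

2

Let dp[i][j] be the LCS length of the first i values of A and the first j values of B. dp[i][j] = dp[i-1][j-1]+1 when the i-th and j-th values match, else max(dp[i-1][j], dp[i][j-1]).
    ·  4  0  1  3  0  4  5
 ·  0  0  0  0  0  0  0  0
 6  0  0  0  0  0  0  0  0
 4  0  1  1  1  1  1  1  1
 6  0  1  1  1  1  1  1  1
 5  0  1  1  1  1  1  1  2
 0  0  1  2  2  2  2  2  2
dp[5][7] = 2. One LCS (by backtracking along matches): 4, 5.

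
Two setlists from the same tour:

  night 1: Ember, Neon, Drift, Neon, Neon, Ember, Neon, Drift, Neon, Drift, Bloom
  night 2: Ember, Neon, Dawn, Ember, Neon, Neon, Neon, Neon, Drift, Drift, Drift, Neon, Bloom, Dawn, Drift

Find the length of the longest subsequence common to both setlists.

Taking Ember at night 1[1]=night 2[4], then Neon at night 1[2]=night 2[5], then Neon at night 1[4]=night 2[6], then Neon at night 1[5]=night 2[7], then Neon at night 1[7]=night 2[8], then Drift at night 1[8]=night 2[11], then Neon at night 1[9]=night 2[12], then Drift at night 1[10]=night 2[15] gives a common subsequence of length 8. Since dp[11][15] = 8, nothing longer is possible.

8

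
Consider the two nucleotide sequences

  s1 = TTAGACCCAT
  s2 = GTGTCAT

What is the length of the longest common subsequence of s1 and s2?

5

One common subsequence of length 5: T at s1[1]=s2[2]; then T at s1[2]=s2[4]; then C at s1[8]=s2[5]; then A at s1[9]=s2[6]; then T at s1[10]=s2[7], and the DP table's final entry dp[10][7] is also 5, so no common subsequence is longer.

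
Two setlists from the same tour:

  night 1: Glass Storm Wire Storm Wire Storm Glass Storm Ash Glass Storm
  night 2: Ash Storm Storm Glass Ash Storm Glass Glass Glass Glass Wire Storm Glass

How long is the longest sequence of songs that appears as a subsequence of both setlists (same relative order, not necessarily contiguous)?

Taking Storm [2,2] → Storm [4,3] → Storm [6,6] → Glass [7,10] → Storm [8,12] → Glass [10,13] gives a common subsequence of length 6. Since dp[11][13] = 6, nothing longer is possible.

6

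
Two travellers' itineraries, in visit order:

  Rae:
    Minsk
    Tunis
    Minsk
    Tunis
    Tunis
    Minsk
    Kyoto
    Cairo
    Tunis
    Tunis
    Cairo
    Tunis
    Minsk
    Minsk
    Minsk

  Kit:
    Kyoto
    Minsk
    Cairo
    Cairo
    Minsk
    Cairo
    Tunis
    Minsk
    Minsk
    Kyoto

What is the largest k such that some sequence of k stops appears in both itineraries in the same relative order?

Match Minsk at Rae[1]=Kit[2], then Minsk at Rae[6]=Kit[5], then Cairo at Rae[11]=Kit[6], then Tunis at Rae[12]=Kit[7], then Minsk at Rae[13]=Kit[8], then Minsk at Rae[14]=Kit[9] — 6 stops in the same relative order in both, and the DP table's final entry dp[15][10] is also 6, so no common subsequence is longer.

6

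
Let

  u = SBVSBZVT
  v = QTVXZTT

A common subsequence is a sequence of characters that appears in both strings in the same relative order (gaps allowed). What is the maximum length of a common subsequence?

Taking V at u[3]=v[3] → Z at u[6]=v[5] → T at u[8]=v[7] gives a common subsequence of length 3. The LCS DP gives dp[8][7] = 3, so this is optimal.

3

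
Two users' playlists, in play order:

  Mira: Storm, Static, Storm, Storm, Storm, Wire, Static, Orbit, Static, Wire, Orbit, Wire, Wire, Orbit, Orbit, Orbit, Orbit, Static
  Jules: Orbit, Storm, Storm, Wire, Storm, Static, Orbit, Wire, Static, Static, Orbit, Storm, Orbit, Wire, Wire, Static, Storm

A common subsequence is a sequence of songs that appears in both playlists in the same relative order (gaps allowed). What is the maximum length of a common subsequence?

Pick Storm (Mira #1, Jules #2) → Storm (Mira #3, Jules #3) → Storm (Mira #4, Jules #5) → Wire (Mira #6, Jules #8) → Static (Mira #7, Jules #10) → Orbit (Mira #8, Jules #11) → Orbit (Mira #11, Jules #13) → Wire (Mira #12, Jules #14) → Wire (Mira #13, Jules #15) → Static (Mira #18, Jules #16); all 10 songs appear in both, in order, and the DP table's final entry dp[18][17] is also 10, so no common subsequence is longer.

10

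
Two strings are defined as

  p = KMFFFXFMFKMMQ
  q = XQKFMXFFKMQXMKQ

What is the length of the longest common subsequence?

9

Match K (p #1, q #3), M (p #2, q #5), X (p #6, q #6), F (p #7, q #7), F (p #9, q #8), K (p #10, q #9), M (p #11, q #10), M (p #12, q #13), Q (p #13, q #15) — 9 characters in the same relative order in both, and the DP table's final entry dp[13][15] is also 9, so no common subsequence is longer.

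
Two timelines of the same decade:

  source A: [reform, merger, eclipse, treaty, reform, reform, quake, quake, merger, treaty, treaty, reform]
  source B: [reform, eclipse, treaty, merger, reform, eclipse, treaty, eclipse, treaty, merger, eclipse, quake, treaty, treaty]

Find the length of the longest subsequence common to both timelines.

Match reform (source A #1, source B #1); then merger (source A #2, source B #4); then eclipse (source A #3, source B #8); then treaty (source A #4, source B #9); then quake (source A #8, source B #12); then treaty (source A #10, source B #13); then treaty (source A #11, source B #14) — 7 events in the same relative order in both. Since dp[12][14] = 7, nothing longer is possible.

7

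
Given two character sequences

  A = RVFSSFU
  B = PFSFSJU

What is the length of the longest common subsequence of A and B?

4

One common subsequence of length 4: F [3,2] → S [4,3] → S [5,5] → U [7,7]. Since dp[7][7] = 4, nothing longer is possible.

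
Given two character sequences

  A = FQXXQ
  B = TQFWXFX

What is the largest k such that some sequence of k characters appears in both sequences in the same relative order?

Let dp[i][j] be the LCS length of the first i characters of A and the first j characters of B. dp[i][j] = dp[i-1][j-1]+1 when the i-th and j-th characters match, else max(dp[i-1][j], dp[i][j-1]).
    ·  T  Q  F  W  X  F  X
 ·  0  0  0  0  0  0  0  0
 F  0  0  0  1  1  1  1  1
 Q  0  0  1  1  1  1  1  1
 X  0  0  1  1  1  2  2  2
 X  0  0  1  1  1  2  2  3
 Q  0  0  1  1  1  2  2  3
dp[5][7] = 3. One LCS (by backtracking along matches): FXX.

3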